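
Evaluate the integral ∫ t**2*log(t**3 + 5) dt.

Let u = t**3 + 5, so du = (3*t**2) dt.
The integral becomes (1/3)·∫ log(u) du; integrate by parts with u′=log(u), dv′=du.

t**3*log(t**3 + 5)/3 - t**3/3 + 5*log(t**3 + 5)/3 + C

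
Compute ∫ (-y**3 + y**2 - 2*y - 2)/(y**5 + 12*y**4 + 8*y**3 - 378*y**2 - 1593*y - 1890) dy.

Factor the denominator: (y - 6)*(y + 3)**2*(y + 5)*(y + 7).
Partial-fraction decomposition: 101/(104*(y + 7)) - 79/(44*(y + 5)) + 545/(648*(y + 3)) - 5/(9*(y + 3)**2) - 194/(11583*(y - 6)).
Integrate each term; A/(y−a) gives A·log|y−a|; A/(y−a)² gives −A/(y−a).

-194*log(y - 6)/11583 + 545*log(y + 3)/648 - 79*log(y + 5)/44 + 101*log(y + 7)/104 + 5/(9*y + 27) + C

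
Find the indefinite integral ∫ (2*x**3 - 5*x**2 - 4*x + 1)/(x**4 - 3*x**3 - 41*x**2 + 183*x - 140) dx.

53*log(x - 5)/24 - log(x - 4) - log(x - 1)/16 + 41*log(x + 7)/48 + C

Factor the denominator: (x - 5)*(x - 4)*(x - 1)*(x + 7).
Partial-fraction decomposition: 41/(48*(x + 7)) - 1/(16*(x - 1)) - 1/(x - 4) + 53/(24*(x - 5)).
Integrate each term: A/(x−a) contributes A·log|x−a|.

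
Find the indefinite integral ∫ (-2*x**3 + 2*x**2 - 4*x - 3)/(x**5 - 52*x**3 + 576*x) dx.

Factor the denominator: x*(x - 6)*(x - 4)*(x + 4)*(x + 6).
Partial-fraction decomposition: 35/(96*(x + 6)) - 173/(640*(x + 4)) + 23/(128*(x - 4)) - 43/(160*(x - 6)) - 1/(192*x).
Integrate each term: A/(x−a) contributes A·log|x−a|.

-log(x)/192 - 43*log(x - 6)/160 + 23*log(x - 4)/128 - 173*log(x + 4)/640 + 35*log(x + 6)/96 + C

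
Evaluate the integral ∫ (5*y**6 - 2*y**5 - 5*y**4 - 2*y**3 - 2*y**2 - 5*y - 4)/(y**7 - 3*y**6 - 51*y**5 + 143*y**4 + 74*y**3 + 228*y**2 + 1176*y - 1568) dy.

Factor the denominator: (y - 7)*(y - 4)*(y - 1)*(y + 2)*(y + 7)*(y**2 + 4).
Partial-fraction decomposition: (227*y + 338)/(2120*(y**2 + 4)) + 610473/(326480*(y + 7)) - 53/(1080*(y + 2)) - 1/(144*(y - 1)) - 707/(495*(y - 4)) + 180601/(40068*(y - 7)).
Integrate each term; A/(y−a) gives A·log|y−a|; the (By+D)/(y²+p²) term gives a log and an atan.

180601*log(y - 7)/40068 - 707*log(y - 4)/495 - log(y - 1)/144 - 53*log(y + 2)/1080 + 610473*log(y + 7)/326480 + 227*log(y**2 + 4)/4240 + 169*atan(y/2)/2120 + C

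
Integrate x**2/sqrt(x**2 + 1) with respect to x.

Substitute x = tan(θ), so dx = sec(θ)^2 dθ and the radical becomes sqrt(x**2 + 1) = sec(θ) by the Pythagorean identity.
Integrate the resulting trig expression in θ, then back-substitute tan(θ) = x, sec(θ) = sqrt(x**2 + 1) (absorbing any constant into C).

x*sqrt(x**2 + 1)/2 - log(x + sqrt(x**2 + 1))/2 + C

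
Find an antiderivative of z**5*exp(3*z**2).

(9*z**4 - 6*z**2 + 2)*exp(3*z**2)/54 + C

Let u = z², du = 2z dz; rewrite as (1/2)∫ u^2·exp(3u) du.
Now integrate by parts 2 times.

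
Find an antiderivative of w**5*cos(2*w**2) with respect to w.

w**4*sin(2*w**2)/4 + w**2*cos(2*w**2)/4 - sin(2*w**2)/8 + C

Let u = w², du = 2w dw; rewrite as (1/2)∫ u^2·cos(2u) du.
Now integrate by parts 2 times.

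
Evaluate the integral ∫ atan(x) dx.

x*atan(x) - log(x**2 + 1)/2 + C

Use integration by parts with u = arctan(x), dv = dx.
Then du = 1/(x**2 + 1) dx.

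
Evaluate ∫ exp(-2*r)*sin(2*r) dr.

Let I denote the integral. Integrate by parts with u = sin(2*r), dv = exp(-2*r) dr, so v = -exp(-2*r)/2: I = -exp(-2*r)*sin(2*r)/2 + ∫ exp(-2*r)*cos(2*r) dr.
Apply parts again with u = cos(2*r), dv = exp(-2*r) dr: ∫ exp(-2*r)*cos(2*r) dr = -exp(-2*r)*cos(2*r)/2 − I. Substituting back brings back I: I = -exp(-2*r)*sin(2*r)/2 - exp(-2*r)*cos(2*r)/2 − I.
Solving for I: (1 + 1)·I equals the remaining terms, so I = (1/2)·(-exp(-2*r)*sin(2*r)/2 - exp(-2*r)*cos(2*r)/2).

-exp(-2*r)*sin(2*r)/4 - exp(-2*r)*cos(2*r)/4 + C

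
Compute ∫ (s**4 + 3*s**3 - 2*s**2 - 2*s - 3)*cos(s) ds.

Use integration by parts with u = s**4 + 3*s**3 - 2*s**2 - 2*s - 3, dv = cos(s) ds, so v = sin(s).
Apply parts 4 times (tabular method): alternate signs, differentiate u down to 0, integrate dv up.

s**4*sin(s) + 3*s**3*sin(s) + 4*s**3*cos(s) - 14*s**2*sin(s) + 9*s**2*cos(s) - 20*s*sin(s) - 28*s*cos(s) + 25*sin(s) - 20*cos(s) + C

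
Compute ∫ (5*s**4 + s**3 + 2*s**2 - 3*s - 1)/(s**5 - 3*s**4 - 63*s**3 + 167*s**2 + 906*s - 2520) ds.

Factor the denominator: (s - 7)*(s - 4)*(s - 3)*(s + 5)*(s + 6).
Partial-fraction decomposition: 6353/(1170*(s + 6)) - 383/(108*(s + 5)) + 55/(36*(s - 3)) - 1363/(270*(s - 4)) + 1553/(234*(s - 7)).
Integrate each term: A/(s−a) contributes A·log|s−a|.

1553*log(s - 7)/234 - 1363*log(s - 4)/270 + 55*log(s - 3)/36 - 383*log(s + 5)/108 + 6353*log(s + 6)/1170 + C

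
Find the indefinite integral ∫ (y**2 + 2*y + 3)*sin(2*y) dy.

-y**2*cos(2*y)/2 + y*sin(2*y)/2 - y*cos(2*y) + sin(2*y)/2 - 5*cos(2*y)/4 + C

Use integration by parts with u = y**2 + 2*y + 3, dv = sin(2*y) dy, so v = -cos(2*y)/2.
Apply parts 2 times (tabular method): alternate signs, differentiate u down to 0, integrate dv up.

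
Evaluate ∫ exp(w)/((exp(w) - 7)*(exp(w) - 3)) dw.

Let u = e^w, du = e^w dw.
The integral becomes ∫ du/((u-3)(u-7)); decompose into partial fractions.

log(exp(w) - 7)/4 - log(exp(w) - 3)/4 + C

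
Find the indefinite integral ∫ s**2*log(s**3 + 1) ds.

Let u = s**3 + 1, so du = (3*s**2) ds.
The integral becomes (1/3)·∫ log(u) du; integrate by parts with u′=log(u), dv′=du.

s**3*log(s**3 + 1)/3 - s**3/3 + log(s**3 + 1)/3 + C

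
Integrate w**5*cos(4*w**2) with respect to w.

w**4*sin(4*w**2)/8 + w**2*cos(4*w**2)/16 - sin(4*w**2)/64 + C

Let u = w², du = 2w dw; rewrite as (1/2)∫ u^2·cos(4u) du.
Now integrate by parts 2 times.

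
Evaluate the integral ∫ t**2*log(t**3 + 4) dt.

t**3*log(t**3 + 4)/3 - t**3/3 + 4*log(t**3 + 4)/3 + C

Let u = t**3 + 4, so du = (3*t**2) dt.
The integral becomes (1/3)·∫ log(u) du; integrate by parts with u′=log(u), dv′=du.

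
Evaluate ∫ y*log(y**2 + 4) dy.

y**2*log(y**2 + 4)/2 - y**2/2 + 2*log(y**2 + 4) + C

Let u = y**2 + 4, so du = (2*y) dy.
The integral becomes (1/2)·∫ log(u) du; integrate by parts with u′=log(u), dv′=du.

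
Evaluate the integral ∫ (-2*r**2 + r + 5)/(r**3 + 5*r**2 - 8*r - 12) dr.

Factor the denominator: (r - 2)*(r + 1)*(r + 6).
Partial-fraction decomposition: -73/(40*(r + 6)) - 2/(15*(r + 1)) - 1/(24*(r - 2)).
Integrate each term: A/(r−a) contributes A·log|r−a|.

-log(r - 2)/24 - 2*log(r + 1)/15 - 73*log(r + 6)/40 + C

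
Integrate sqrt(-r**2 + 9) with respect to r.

Substitute r = 3·sin(θ), so dr = 3·cos(θ) dθ and the radical becomes sqrt(-r**2 + 9) = 3·cos(θ) by the Pythagorean identity.
Integrate the resulting trig expression in θ, then back-substitute θ = asin(r/3), sin(θ) = r/3, cos(θ) = sqrt(-r**2 + 9)/3 (absorbing any constant into C).

r*sqrt(-r**2 + 9)/2 + 9*asin(r/3)/2 + C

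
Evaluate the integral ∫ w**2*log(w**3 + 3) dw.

w**3*log(w**3 + 3)/3 - w**3/3 + log(w**3 + 3) + C

Let u = w**3 + 3, so du = (3*w**2) dw.
The integral becomes (1/3)·∫ log(u) du; integrate by parts with u′=log(u), dv′=du.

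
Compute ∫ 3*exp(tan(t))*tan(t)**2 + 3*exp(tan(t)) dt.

Let u = tan(t), so du = (tan(t)**2 + 1) dt.
Rewriting, the integral becomes 3·∫ e^u du = 3·e^u.
Substituting back, u = tan(t).

3*exp(tan(t)) + C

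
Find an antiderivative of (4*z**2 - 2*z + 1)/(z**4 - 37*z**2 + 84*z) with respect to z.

Factor the denominator: z*(z - 4)*(z - 3)*(z + 7).
Partial-fraction decomposition: -211/(770*(z + 7)) - 31/(30*(z - 3)) + 57/(44*(z - 4)) + 1/(84*z).
Integrate each term: A/(z−a) contributes A·log|z−a|.

log(z)/84 + 57*log(z - 4)/44 - 31*log(z - 3)/30 - 211*log(z + 7)/770 + C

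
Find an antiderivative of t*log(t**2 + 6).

t**2*log(t**2 + 6)/2 - t**2/2 + 3*log(t**2 + 6) + C

Let u = t**2 + 6, so du = (2*t) dt.
The integral becomes (1/2)·∫ log(u) du; integrate by parts with u′=log(u), dv′=du.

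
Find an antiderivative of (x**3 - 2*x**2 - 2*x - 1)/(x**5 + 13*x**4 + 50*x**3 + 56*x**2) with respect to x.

-31*log(x)/1568 - 13*log(x + 2)/40 + 89*log(x + 4)/96 - 428*log(x + 7)/735 + 1/(56*x) + C

Factor the denominator: x**2*(x + 2)*(x + 4)*(x + 7).
Partial-fraction decomposition: -428/(735*(x + 7)) + 89/(96*(x + 4)) - 13/(40*(x + 2)) - 31/(1568*x) - 1/(56*x**2).
Integrate each term; A/(x−a) gives A·log|x−a|; A/(x−a)² gives −A/(x−a).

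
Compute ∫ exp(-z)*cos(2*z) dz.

2*exp(-z)*sin(2*z)/5 - exp(-z)*cos(2*z)/5 + C

Let I denote the integral. Integrate by parts with u = cos(2*z), dv = exp(-z) dz, so v = -exp(-z): I = -exp(-z)*cos(2*z) − 2·∫ exp(-z)*sin(2*z) dz.
Apply parts again with u = sin(2*z), dv = exp(-z) dz: ∫ exp(-z)*sin(2*z) dz = -exp(-z)*sin(2*z) + 2·I. Substituting back brings back I: I = 2*exp(-z)*sin(2*z) - exp(-z)*cos(2*z) − 4·I.
Solving for I: (1 + 4)·I equals the remaining terms, so I = (1/5)·(2*exp(-z)*sin(2*z) - exp(-z)*cos(2*z)).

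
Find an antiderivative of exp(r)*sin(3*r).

exp(r)*sin(3*r)/10 - 3*exp(r)*cos(3*r)/10 + C

Let I denote the integral. Integrate by parts with u = sin(3*r), dv = exp(r) dr, so v = exp(r): I = exp(r)*sin(3*r) − 3·∫ exp(r)*cos(3*r) dr.
Apply parts again with u = cos(3*r), dv = exp(r) dr: ∫ exp(r)*cos(3*r) dr = exp(r)*cos(3*r) + 3·I. Substituting back brings back I: I = exp(r)*sin(3*r) - 3*exp(r)*cos(3*r) − 9·I.
Solving for I: (1 + 9)·I equals the remaining terms, so I = (1/10)·(exp(r)*sin(3*r) - 3*exp(r)*cos(3*r)).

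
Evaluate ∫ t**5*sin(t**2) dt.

-t**4*cos(t**2)/2 + t**2*sin(t**2) + cos(t**2) + C

Let u = t², du = 2t dt; rewrite as (1/2)∫ u^2·sin(1u) du.
Now integrate by parts 2 times.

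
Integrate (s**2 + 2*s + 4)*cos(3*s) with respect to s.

s**2*sin(3*s)/3 + 2*s*sin(3*s)/3 + 2*s*cos(3*s)/9 + 34*sin(3*s)/27 + 2*cos(3*s)/9 + C

Use integration by parts with u = s**2 + 2*s + 4, dv = cos(3*s) ds, so v = sin(3*s)/3.
Apply parts 2 times (tabular method): alternate signs, differentiate u down to 0, integrate dv up.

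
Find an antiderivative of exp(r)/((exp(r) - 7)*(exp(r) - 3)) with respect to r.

Let u = e^r, du = e^r dr.
The integral becomes ∫ du/((u-7)(u-3)); decompose into partial fractions.

log(exp(r) - 7)/4 - log(exp(r) - 3)/4 + C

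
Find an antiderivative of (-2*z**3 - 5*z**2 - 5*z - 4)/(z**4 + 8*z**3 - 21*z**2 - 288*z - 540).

Factor the denominator: (z - 6)*(z + 3)*(z + 5)*(z + 6).
Partial-fraction decomposition: -139/(18*(z + 6)) + 73/(11*(z + 5)) - 10/(27*(z + 3)) - 323/(594*(z - 6)).
Integrate each term: A/(z−a) contributes A·log|z−a|.

-323*log(z - 6)/594 - 10*log(z + 3)/27 + 73*log(z + 5)/11 - 139*log(z + 6)/18 + C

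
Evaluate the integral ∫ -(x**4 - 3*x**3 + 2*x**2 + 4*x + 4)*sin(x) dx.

Use integration by parts with u = x**4 - 3*x**3 + 2*x**2 + 4*x + 4, dv = -sin(x) dx, so v = cos(x).
Apply parts 4 times (tabular method): alternate signs, differentiate u down to 0, integrate dv up.

x**4*cos(x) - 4*x**3*sin(x) - 3*x**3*cos(x) + 9*x**2*sin(x) - 10*x**2*cos(x) + 20*x*sin(x) + 22*x*cos(x) - 22*sin(x) + 24*cos(x) + C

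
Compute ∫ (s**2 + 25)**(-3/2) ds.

Substitute s = 5·tan(θ), so ds = 5·sec(θ)^2 dθ and the radical becomes sqrt(s**2 + 25) = 5·sec(θ) by the Pythagorean identity.
Integrate the resulting trig expression in θ, then back-substitute tan(θ) = s/5, sec(θ) = sqrt(s**2 + 25)/5 (absorbing any constant into C).

s/(25*sqrt(s**2 + 25)) + C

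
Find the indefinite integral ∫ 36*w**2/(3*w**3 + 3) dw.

Let u = 3*w**3 + 3, so du = (9*w**2) dw.
Rewriting, the integral becomes 4·∫ 1/u du = 4·log(u).
Substituting back, u = 3*w**3 + 3.

4*log(3*w**3 + 3) + C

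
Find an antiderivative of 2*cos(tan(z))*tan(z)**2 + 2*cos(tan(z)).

Let u = tan(z), so du = (tan(z)**2 + 1) dz.
Rewriting, the integral becomes 2·∫ cos(u) du = 2·sin(u).
Substituting back, u = tan(z).

2*sin(tan(z)) + C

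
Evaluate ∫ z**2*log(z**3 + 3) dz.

Let u = z**3 + 3, so du = (3*z**2) dz.
The integral becomes (1/3)·∫ log(u) du; integrate by parts with u′=log(u), dv′=du.

z**3*log(z**3 + 3)/3 - z**3/3 + log(z**3 + 3) + C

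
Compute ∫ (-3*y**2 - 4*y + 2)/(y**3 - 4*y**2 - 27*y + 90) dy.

-130*log(y - 6)/33 + 37*log(y - 3)/24 - 53*log(y + 5)/88 + C

Factor the denominator: (y - 6)*(y - 3)*(y + 5).
Partial-fraction decomposition: -53/(88*(y + 5)) + 37/(24*(y - 3)) - 130/(33*(y - 6)).
Integrate each term: A/(y−a) contributes A·log|y−a|.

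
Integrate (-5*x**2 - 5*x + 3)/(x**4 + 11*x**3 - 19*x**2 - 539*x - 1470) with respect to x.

-277*log(x - 7)/2184 + 97*log(x + 5)/24 - 147*log(x + 6)/13 + 207*log(x + 7)/28 + C

Factor the denominator: (x - 7)*(x + 5)*(x + 6)*(x + 7).
Partial-fraction decomposition: 207/(28*(x + 7)) - 147/(13*(x + 6)) + 97/(24*(x + 5)) - 277/(2184*(x - 7)).
Integrate each term: A/(x−a) contributes A·log|x−a|.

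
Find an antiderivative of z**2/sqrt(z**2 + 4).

Substitute z = 2·tan(θ), so dz = 2·sec(θ)^2 dθ and the radical becomes sqrt(z**2 + 4) = 2·sec(θ) by the Pythagorean identity.
Integrate the resulting trig expression in θ, then back-substitute tan(θ) = z/2, sec(θ) = sqrt(z**2 + 4)/2 (absorbing any constant into C).

z*sqrt(z**2 + 4)/2 - 2*log(z + sqrt(z**2 + 4)) + C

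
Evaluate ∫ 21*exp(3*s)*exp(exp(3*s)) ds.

7*exp(exp(3*s)) + C

Let u = exp(3*s), so du = (3*exp(3*s)) ds.
Rewriting, the integral becomes 7·∫ e^u du = 7·e^u.
Substituting back, u = exp(3*s).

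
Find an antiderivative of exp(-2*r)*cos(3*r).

3*exp(-2*r)*sin(3*r)/13 - 2*exp(-2*r)*cos(3*r)/13 + C

Let I denote the integral. Integrate by parts with u = cos(3*r), dv = exp(-2*r) dr, so v = -exp(-2*r)/2: I = -exp(-2*r)*cos(3*r)/2 − (3/2)·∫ exp(-2*r)*sin(3*r) dr.
Apply parts again with u = sin(3*r), dv = exp(-2*r) dr: ∫ exp(-2*r)*sin(3*r) dr = -exp(-2*r)*sin(3*r)/2 + (3/2)·I. Substituting back brings back I: I = 3*exp(-2*r)*sin(3*r)/4 - exp(-2*r)*cos(3*r)/2 − (9/4)·I.
Solving for I: (1 + 9/4)·I equals the remaining terms, so I = (4/13)·(3*exp(-2*r)*sin(3*r)/4 - exp(-2*r)*cos(3*r)/2).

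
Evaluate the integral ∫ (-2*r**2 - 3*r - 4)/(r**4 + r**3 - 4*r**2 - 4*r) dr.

Factor the denominator: r*(r - 2)*(r + 1)*(r + 2).
Partial-fraction decomposition: 3/(4*(r + 2)) - 1/(r + 1) - 3/(4*(r - 2)) + 1/r.
Integrate each term: A/(r−a) contributes A·log|r−a|.

log(r) - 3*log(r - 2)/4 - log(r + 1) + 3*log(r + 2)/4 + C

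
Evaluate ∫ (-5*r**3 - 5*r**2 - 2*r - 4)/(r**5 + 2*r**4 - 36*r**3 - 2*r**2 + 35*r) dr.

-4*log(r)/35 - 191*log(r - 5)/360 + log(r - 1)/4 + log(r + 1)/36 + 185*log(r + 7)/504 + C

Factor the denominator: r*(r - 5)*(r - 1)*(r + 1)*(r + 7).
Partial-fraction decomposition: 185/(504*(r + 7)) + 1/(36*(r + 1)) + 1/(4*(r - 1)) - 191/(360*(r - 5)) - 4/(35*r).
Integrate each term: A/(r−a) contributes A·log|r−a|.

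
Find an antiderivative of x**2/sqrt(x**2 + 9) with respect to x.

x*sqrt(x**2 + 9)/2 - 9*log(x + sqrt(x**2 + 9))/2 + C

Substitute x = 3·tan(θ), so dx = 3·sec(θ)^2 dθ and the radical becomes sqrt(x**2 + 9) = 3·sec(θ) by the Pythagorean identity.
Integrate the resulting trig expression in θ, then back-substitute tan(θ) = x/3, sec(θ) = sqrt(x**2 + 9)/3 (absorbing any constant into C).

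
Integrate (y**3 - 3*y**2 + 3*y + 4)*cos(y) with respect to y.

y**3*sin(y) - 3*y**2*sin(y) + 3*y**2*cos(y) - 3*y*sin(y) - 6*y*cos(y) + 10*sin(y) - 3*cos(y) + C

Use integration by parts with u = y**3 - 3*y**2 + 3*y + 4, dv = cos(y) dy, so v = sin(y).
Apply parts 3 times (tabular method): alternate signs, differentiate u down to 0, integrate dv up.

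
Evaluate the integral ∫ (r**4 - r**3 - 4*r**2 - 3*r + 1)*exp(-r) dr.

Use integration by parts with u = r**4 - r**3 - 4*r**2 - 3*r + 1, dv = exp(-r) dr, so v = -exp(-r).
Apply parts 4 times (tabular method): alternate signs, differentiate u down to 0, integrate dv up.

(-r**4 - 3*r**3 - 5*r**2 - 7*r - 8)*exp(-r) + C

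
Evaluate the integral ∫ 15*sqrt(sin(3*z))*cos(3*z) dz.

10*sin(3*z)**(3/2)/3 + C

Let u = sin(3*z), so du = (3*cos(3*z)) dz.
Rewriting, the integral becomes 5·∫ √u du = 5·(2/3)u^(3/2).
Substituting back, u = sin(3*z).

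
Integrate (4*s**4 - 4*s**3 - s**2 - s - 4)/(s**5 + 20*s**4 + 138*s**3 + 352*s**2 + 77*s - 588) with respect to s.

Factor the denominator: (s - 1)*(s + 3)*(s + 4)*(s + 7)**2.
Partial-fraction decomposition: -20149/(1152*(s + 7)) - 5465/(48*(s + 7)**2) + 1264/(45*(s + 4)) - 211/(32*(s + 3)) - 3/(640*(s - 1)).
Integrate each term; A/(s−a) gives A·log|s−a|; A/(s−a)² gives −A/(s−a).

-3*log(s - 1)/640 - 211*log(s + 3)/32 + 1264*log(s + 4)/45 - 20149*log(s + 7)/1152 + 5465/(48*s + 336) + C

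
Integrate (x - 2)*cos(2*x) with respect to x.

Use integration by parts with u = x - 2, dv = cos(2*x) dx, so v = sin(2*x)/2.
Apply parts 1 times (tabular method): alternate signs, differentiate u down to 0, integrate dv up.

x*sin(2*x)/2 - sin(2*x) + cos(2*x)/4 + C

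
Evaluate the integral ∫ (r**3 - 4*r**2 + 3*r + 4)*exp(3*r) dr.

Use integration by parts with u = r**3 - 4*r**2 + 3*r + 4, dv = exp(3*r) dr, so v = exp(3*r)/3.
Apply parts 3 times (tabular method): alternate signs, differentiate u down to 0, integrate dv up.

(9*r**3 - 45*r**2 + 57*r + 17)*exp(3*r)/27 + C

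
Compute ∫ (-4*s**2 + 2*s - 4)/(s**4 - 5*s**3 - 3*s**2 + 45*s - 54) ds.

53*log(s - 3)/18 - 16*log(s - 2)/5 + 23*log(s + 3)/90 + 17/(3*s - 9) + C

Factor the denominator: (s - 3)**2*(s - 2)*(s + 3).
Partial-fraction decomposition: 23/(90*(s + 3)) - 16/(5*(s - 2)) + 53/(18*(s - 3)) - 17/(3*(s - 3)**2).
Integrate each term; A/(s−a) gives A·log|s−a|; A/(s−a)² gives −A/(s−a).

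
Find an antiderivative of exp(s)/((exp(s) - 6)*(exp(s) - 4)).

Let u = e^s, du = e^s ds.
The integral becomes ∫ du/((u-4)(u-6)); decompose into partial fractions.

log(exp(s) - 6)/2 - log(exp(s) - 4)/2 + C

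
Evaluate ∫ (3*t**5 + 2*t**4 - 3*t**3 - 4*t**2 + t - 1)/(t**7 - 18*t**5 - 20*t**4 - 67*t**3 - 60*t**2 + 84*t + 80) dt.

5077*log(t - 5)/18792 + log(t - 1)/200 + 61*log(t + 1)/2700 - 2437*log(t + 4)/8100 + 9*log(t**2 + 4)/5800 + 176*atan(t/2)/725 + 1/(45*t + 45) + C

Factor the denominator: (t - 5)*(t - 1)*(t + 1)**2*(t + 4)*(t**2 + 4).
Partial-fraction decomposition: (9*t + 1408)/(2900*(t**2 + 4)) - 2437/(8100*(t + 4)) + 61/(2700*(t + 1)) - 1/(45*(t + 1)**2) + 1/(200*(t - 1)) + 5077/(18792*(t - 5)).
Integrate each term; A/(t−a) gives A·log|t−a|; the (Bt+D)/(t²+p²) term gives a log and an atan.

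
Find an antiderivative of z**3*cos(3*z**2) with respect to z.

Let u = z², du = 2z dz; rewrite as (1/2)∫ u^1·cos(3u) du.
Now integrate by parts 1 time.

z**2*sin(3*z**2)/6 + cos(3*z**2)/18 + C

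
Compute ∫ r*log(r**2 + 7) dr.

r**2*log(r**2 + 7)/2 - r**2/2 + 7*log(r**2 + 7)/2 + C

Let u = r**2 + 7, so du = (2*r) dr.
The integral becomes (1/2)·∫ log(u) du; integrate by parts with u′=log(u), dv′=du.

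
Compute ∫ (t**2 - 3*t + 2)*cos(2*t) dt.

t**2*sin(2*t)/2 - 3*t*sin(2*t)/2 + t*cos(2*t)/2 + 3*sin(2*t)/4 - 3*cos(2*t)/4 + C

Use integration by parts with u = t**2 - 3*t + 2, dv = cos(2*t) dt, so v = sin(2*t)/2.
Apply parts 2 times (tabular method): alternate signs, differentiate u down to 0, integrate dv up.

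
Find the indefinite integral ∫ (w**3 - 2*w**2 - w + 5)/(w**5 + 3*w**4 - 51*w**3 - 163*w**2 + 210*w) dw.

log(w)/42 + 27*log(w - 7)/728 - log(w - 1)/84 + 11*log(w + 5)/24 - 277*log(w + 6)/546 + C

Factor the denominator: w*(w - 7)*(w - 1)*(w + 5)*(w + 6).
Partial-fraction decomposition: -277/(546*(w + 6)) + 11/(24*(w + 5)) - 1/(84*(w - 1)) + 27/(728*(w - 7)) + 1/(42*w).
Integrate each term: A/(w−a) contributes A·log|w−a|.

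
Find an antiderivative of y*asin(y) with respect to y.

Use integration by parts with u = arcsin(y), dv = y dy.
Then du = 1/sqrt(-y**2 + 1) dy.

y**2*asin(y)/2 + y*sqrt(-y**2 + 1)/4 - asin(y)/4 + C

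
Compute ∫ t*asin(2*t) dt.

t**2*asin(2*t)/2 + t*sqrt(-4*t**2 + 1)/8 - asin(2*t)/16 + C

Use integration by parts with u = arcsin(2*t), dv = t dt.
Then du = 2/sqrt(-4*t**2 + 1) dt.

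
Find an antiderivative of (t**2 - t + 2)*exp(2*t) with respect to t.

(t**2 - 2*t + 3)*exp(2*t)/2 + C

Use integration by parts with u = t**2 - t + 2, dv = exp(2*t) dt, so v = exp(2*t)/2.
Apply parts 2 times (tabular method): alternate signs, differentiate u down to 0, integrate dv up.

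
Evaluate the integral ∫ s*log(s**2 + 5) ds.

Let u = s**2 + 5, so du = (2*s) ds.
The integral becomes (1/2)·∫ log(u) du; integrate by parts with u′=log(u), dv′=du.

s**2*log(s**2 + 5)/2 - s**2/2 + 5*log(s**2 + 5)/2 + C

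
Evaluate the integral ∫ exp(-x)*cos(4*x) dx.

Let I denote the integral. Integrate by parts with u = cos(4*x), dv = exp(-x) dx, so v = -exp(-x): I = -exp(-x)*cos(4*x) − 4·∫ exp(-x)*sin(4*x) dx.
Apply parts again with u = sin(4*x), dv = exp(-x) dx: ∫ exp(-x)*sin(4*x) dx = -exp(-x)*sin(4*x) + 4·I. Substituting back brings back I: I = 4*exp(-x)*sin(4*x) - exp(-x)*cos(4*x) − 16·I.
Solving for I: (1 + 16)·I equals the remaining terms, so I = (1/17)·(4*exp(-x)*sin(4*x) - exp(-x)*cos(4*x)).

4*exp(-x)*sin(4*x)/17 - exp(-x)*cos(4*x)/17 + C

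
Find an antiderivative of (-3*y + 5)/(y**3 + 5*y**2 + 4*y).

5*log(y)/4 - 8*log(y + 1)/3 + 17*log(y + 4)/12 + C

Factor the denominator: y*(y + 1)*(y + 4).
Partial-fraction decomposition: 17/(12*(y + 4)) - 8/(3*(y + 1)) + 5/(4*y).
Integrate each term: A/(y−a) contributes A·log|y−a|.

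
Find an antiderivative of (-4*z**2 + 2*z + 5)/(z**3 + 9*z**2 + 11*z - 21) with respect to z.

Factor the denominator: (z - 1)*(z + 3)*(z + 7).
Partial-fraction decomposition: -205/(32*(z + 7)) + 37/(16*(z + 3)) + 3/(32*(z - 1)).
Integrate each term: A/(z−a) contributes A·log|z−a|.

3*log(z - 1)/32 + 37*log(z + 3)/16 - 205*log(z + 7)/32 + C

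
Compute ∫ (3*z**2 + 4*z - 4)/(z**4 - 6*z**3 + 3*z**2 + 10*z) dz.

Factor the denominator: z*(z - 5)*(z - 2)*(z + 1).
Partial-fraction decomposition: 5/(18*(z + 1)) - 8/(9*(z - 2)) + 91/(90*(z - 5)) - 2/(5*z).
Integrate each term: A/(z−a) contributes A·log|z−a|.

-2*log(z)/5 + 91*log(z - 5)/90 - 8*log(z - 2)/9 + 5*log(z + 1)/18 + C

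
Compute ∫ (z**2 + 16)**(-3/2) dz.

Substitute z = 4·tan(θ), so dz = 4·sec(θ)^2 dθ and the radical becomes sqrt(z**2 + 16) = 4·sec(θ) by the Pythagorean identity.
Integrate the resulting trig expression in θ, then back-substitute tan(θ) = z/4, sec(θ) = sqrt(z**2 + 16)/4 (absorbing any constant into C).

z/(16*sqrt(z**2 + 16)) + C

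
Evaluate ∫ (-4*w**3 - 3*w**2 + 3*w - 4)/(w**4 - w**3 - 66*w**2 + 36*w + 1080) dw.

Factor the denominator: (w - 6)**2*(w + 5)*(w + 6).
Partial-fraction decomposition: -367/(72*(w + 6)) + 406/(121*(w + 5)) - 19673/(8712*(w - 6)) - 479/(66*(w - 6)**2).
Integrate each term; A/(w−a) gives A·log|w−a|; A/(w−a)² gives −A/(w−a).

-19673*log(w - 6)/8712 + 406*log(w + 5)/121 - 367*log(w + 6)/72 + 479/(66*w - 396) + C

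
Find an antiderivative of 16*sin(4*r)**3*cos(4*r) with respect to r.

Let u = sin(4*r), so du = (4*cos(4*r)) dr.
Rewriting, the integral becomes 4·∫ u^3 du = 4·u^4/4.
Substituting back, u = sin(4*r).

sin(4*r)**4 + C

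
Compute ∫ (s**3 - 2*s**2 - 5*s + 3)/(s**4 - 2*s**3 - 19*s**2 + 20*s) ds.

Factor the denominator: s*(s - 5)*(s - 1)*(s + 4).
Partial-fraction decomposition: 73/(180*(s + 4)) + 3/(20*(s - 1)) + 53/(180*(s - 5)) + 3/(20*s).
Integrate each term: A/(s−a) contributes A·log|s−a|.

53*log(s - 5)/180 + 73*log(s + 4)/180 + 3*log(s**2 - s)/20 + C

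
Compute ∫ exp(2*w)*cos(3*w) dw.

Let I denote the integral. Integrate by parts with u = cos(3*w), dv = exp(2*w) dw, so v = exp(2*w)/2: I = exp(2*w)*cos(3*w)/2 + (3/2)·∫ exp(2*w)*sin(3*w) dw.
Apply parts again with u = sin(3*w), dv = exp(2*w) dw: ∫ exp(2*w)*sin(3*w) dw = exp(2*w)*sin(3*w)/2 − (3/2)·I. Substituting back brings back I: I = 3*exp(2*w)*sin(3*w)/4 + exp(2*w)*cos(3*w)/2 − (9/4)·I.
Solving for I: (1 + 9/4)·I equals the remaining terms, so I = (4/13)·(3*exp(2*w)*sin(3*w)/4 + exp(2*w)*cos(3*w)/2).

3*exp(2*w)*sin(3*w)/13 + 2*exp(2*w)*cos(3*w)/13 + C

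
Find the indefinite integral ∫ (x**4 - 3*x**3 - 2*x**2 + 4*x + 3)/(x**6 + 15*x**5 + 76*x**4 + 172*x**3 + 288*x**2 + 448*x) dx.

3*log(x)/448 + 15143*log(x + 4)/14400 - 3307*log(x + 7)/3339 - 1439*log(x**2 + 4)/42400 - 251*atan(x/2)/10600 + 403/(240*x + 960) + C

Factor the denominator: x*(x + 4)**2*(x + 7)*(x**2 + 4).
Partial-fraction decomposition: -(1439*x + 1004)/(21200*(x**2 + 4)) - 3307/(3339*(x + 7)) + 15143/(14400*(x + 4)) - 403/(240*(x + 4)**2) + 3/(448*x).
Integrate each term; A/(x−a) gives A·log|x−a|; the (Bx+D)/(x²+p²) term gives a log and an atan.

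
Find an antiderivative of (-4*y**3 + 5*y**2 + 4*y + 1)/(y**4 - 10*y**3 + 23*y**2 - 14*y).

Factor the denominator: y*(y - 7)*(y - 2)*(y - 1).
Partial-fraction decomposition: 1/(y - 1) + 3/(10*(y - 2)) - 183/(35*(y - 7)) - 1/(14*y).
Integrate each term: A/(y−a) contributes A·log|y−a|.

-log(y)/14 - 183*log(y - 7)/35 + 3*log(y - 2)/10 + log(y - 1) + C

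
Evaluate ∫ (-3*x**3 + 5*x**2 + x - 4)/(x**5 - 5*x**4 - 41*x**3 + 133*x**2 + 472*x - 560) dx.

Factor the denominator: (x - 7)*(x - 5)*(x - 1)*(x + 4)**2.
Partial-fraction decomposition: 1153/(7425*(x + 4)) - 8/(15*(x + 4)**2) - 1/(600*(x - 1)) + 83/(216*(x - 5)) - 71/(132*(x - 7)).
Integrate each term; A/(x−a) gives A·log|x−a|; A/(x−a)² gives −A/(x−a).

-71*log(x - 7)/132 + 83*log(x - 5)/216 - log(x - 1)/600 + 1153*log(x + 4)/7425 + 8/(15*x + 60) + C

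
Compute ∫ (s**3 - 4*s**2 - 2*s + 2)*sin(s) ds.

Use integration by parts with u = s**3 - 4*s**2 - 2*s + 2, dv = sin(s) ds, so v = -cos(s).
Apply parts 3 times (tabular method): alternate signs, differentiate u down to 0, integrate dv up.

-s**3*cos(s) + 3*s**2*sin(s) + 4*s**2*cos(s) - 8*s*sin(s) + 8*s*cos(s) - 8*sin(s) - 10*cos(s) + C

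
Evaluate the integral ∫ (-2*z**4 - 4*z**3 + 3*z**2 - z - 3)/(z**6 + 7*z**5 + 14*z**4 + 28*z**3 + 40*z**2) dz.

Factor the denominator: z**2*(z + 2)*(z + 5)*(z**2 + 4).
Partial-fraction decomposition: -(419*z + 138)/(928*(z**2 + 4)) + 673/(2175*(z + 5)) + 11/(96*(z + 2)) + 11/(400*z) - 3/(40*z**2).
Integrate each term; A/(z−a) gives A·log|z−a|; the (Bz+D)/(z²+p²) term gives a log and an atan.

11*log(z)/400 + 11*log(z + 2)/96 + 673*log(z + 5)/2175 - 419*log(z**2 + 4)/1856 - 69*atan(z/2)/928 + 3/(40*z) + C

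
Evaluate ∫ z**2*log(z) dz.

Use integration by parts with u = log(z), dv = z**2 dz.
Then du = 1/z dz and v = z**3/3.

z**3*log(z)/3 - z**3/9 + C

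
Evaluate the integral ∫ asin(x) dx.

x*asin(x) + sqrt(-x**2 + 1) + C

Use integration by parts with u = arcsin(x), dv = dx.
Then du = 1/sqrt(-x**2 + 1) dx.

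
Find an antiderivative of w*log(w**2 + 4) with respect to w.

w**2*log(w**2 + 4)/2 - w**2/2 + 2*log(w**2 + 4) + C

Let u = w**2 + 4, so du = (2*w) dw.
The integral becomes (1/2)·∫ log(u) du; integrate by parts with u′=log(u), dv′=du.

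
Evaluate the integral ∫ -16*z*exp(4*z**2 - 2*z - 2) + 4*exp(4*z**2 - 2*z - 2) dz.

Let u = 4*z**2 - 2*z - 2, so du = (8*z - 2) dz.
Rewriting, the integral becomes -2·∫ e^u du = -2·e^u.
Substituting back, u = 4*z**2 - 2*z - 2.

-2*exp(4*z**2 - 2*z - 2) + C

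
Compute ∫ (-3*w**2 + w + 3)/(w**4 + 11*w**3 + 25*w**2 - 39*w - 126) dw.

Factor the denominator: (w - 2)*(w + 3)**2*(w + 7).
Partial-fraction decomposition: 151/(144*(w + 7)) - 407/(400*(w + 3)) + 27/(20*(w + 3)**2) - 7/(225*(w - 2)).
Integrate each term; A/(w−a) gives A·log|w−a|; A/(w−a)² gives −A/(w−a).

-7*log(w - 2)/225 - 407*log(w + 3)/400 + 151*log(w + 7)/144 - 27/(20*w + 60) + C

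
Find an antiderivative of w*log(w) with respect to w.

Use integration by parts with u = log(w), dv = w dw.
Then du = 1/w dw and v = w**2/2.

w**2*log(w)/2 - w**2/4 + C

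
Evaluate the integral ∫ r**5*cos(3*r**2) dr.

Let u = r², du = 2r dr; rewrite as (1/2)∫ u^2·cos(3u) du.
Now integrate by parts 2 times.

r**4*sin(3*r**2)/6 + r**2*cos(3*r**2)/9 - sin(3*r**2)/27 + C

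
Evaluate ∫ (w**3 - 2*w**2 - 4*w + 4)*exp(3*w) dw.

Use integration by parts with u = w**3 - 2*w**2 - 4*w + 4, dv = exp(3*w) dw, so v = exp(3*w)/3.
Apply parts 3 times (tabular method): alternate signs, differentiate u down to 0, integrate dv up.

(3*w**3 - 9*w**2 - 6*w + 14)*exp(3*w)/9 + C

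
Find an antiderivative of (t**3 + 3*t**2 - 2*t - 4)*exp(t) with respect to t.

Use integration by parts with u = t**3 + 3*t**2 - 2*t - 4, dv = exp(t) dt, so v = exp(t).
Apply parts 3 times (tabular method): alternate signs, differentiate u down to 0, integrate dv up.

(t**3 - 2*t - 2)*exp(t) + C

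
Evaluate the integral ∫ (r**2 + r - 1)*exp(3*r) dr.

(9*r**2 + 3*r - 10)*exp(3*r)/27 + C

Use integration by parts with u = r**2 + r - 1, dv = exp(3*r) dr, so v = exp(3*r)/3.
Apply parts 2 times (tabular method): alternate signs, differentiate u down to 0, integrate dv up.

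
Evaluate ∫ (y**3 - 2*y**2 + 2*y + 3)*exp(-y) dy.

(-y**3 - y**2 - 4*y - 7)*exp(-y) + C

Use integration by parts with u = y**3 - 2*y**2 + 2*y + 3, dv = exp(-y) dy, so v = -exp(-y).
Apply parts 3 times (tabular method): alternate signs, differentiate u down to 0, integrate dv up.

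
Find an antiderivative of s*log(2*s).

s**2*(log(s) + log(2))/2 - s**2/4 + C

Use integration by parts with u = log(2*s), dv = s ds.
Then du = 1/s ds and v = s**2/2.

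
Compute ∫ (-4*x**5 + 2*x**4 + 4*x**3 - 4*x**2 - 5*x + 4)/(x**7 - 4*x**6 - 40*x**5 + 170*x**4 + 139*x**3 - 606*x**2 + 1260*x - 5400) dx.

730557*log(x - 5)/13025408 - 749*log(x - 3)/2808 - 1009*log(x + 3)/14976 + 16361*log(x + 6)/65340 + 6041*log(x**2 + 4)/437320 - 421*atan(x/2)/16820 + 10871/(5104*x - 25520) + C

Factor the denominator: (x - 5)**2*(x - 3)*(x + 3)*(x + 6)*(x**2 + 4).
Partial-fraction decomposition: (6041*x - 10946)/(218660*(x**2 + 4)) + 16361/(65340*(x + 6)) - 1009/(14976*(x + 3)) - 749/(2808*(x - 3)) + 730557/(13025408*(x - 5)) - 10871/(5104*(x - 5)**2).
Integrate each term; A/(x−a) gives A·log|x−a|; the (Bx+D)/(x²+p²) term gives a log and an atan.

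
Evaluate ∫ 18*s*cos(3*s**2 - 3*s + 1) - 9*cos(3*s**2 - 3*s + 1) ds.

Let u = 3*s**2 - 3*s + 1, so du = (6*s - 3) ds.
Rewriting, the integral becomes 3·∫ cos(u) du = 3·sin(u).
Substituting back, u = 3*s**2 - 3*s + 1.

3*sin(3*s**2 - 3*s + 1) + C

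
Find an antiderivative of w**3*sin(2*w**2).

-w**2*cos(2*w**2)/4 + sin(2*w**2)/8 + C

Let u = w², du = 2w dw; rewrite as (1/2)∫ u^1·sin(2u) du.
Now integrate by parts 1 time.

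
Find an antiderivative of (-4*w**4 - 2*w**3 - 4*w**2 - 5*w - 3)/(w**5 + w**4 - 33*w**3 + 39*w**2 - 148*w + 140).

Factor the denominator: (w - 5)*(w - 1)*(w + 7)*(w**2 + 4).
Partial-fraction decomposition: -3*(666*w + 691)/(7685*(w**2 + 4)) - 4541/(2544*(w + 7)) + 9/(80*(w - 1)) - 1439/(696*(w - 5)).
Integrate each term; A/(w−a) gives A·log|w−a|; the (Bw+D)/(w²+p²) term gives a log and an atan.

-1439*log(w - 5)/696 + 9*log(w - 1)/80 - 4541*log(w + 7)/2544 - 999*log(w**2 + 4)/7685 - 2073*atan(w/2)/15370 + C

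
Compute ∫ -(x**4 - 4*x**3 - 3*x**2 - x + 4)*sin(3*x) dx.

Use integration by parts with u = x**4 - 4*x**3 - 3*x**2 - x + 4, dv = -sin(3*x) dx, so v = cos(3*x)/3.
Apply parts 4 times (tabular method): alternate signs, differentiate u down to 0, integrate dv up.

x**4*cos(3*x)/3 - 4*x**3*sin(3*x)/9 - 4*x**3*cos(3*x)/3 + 4*x**2*sin(3*x)/3 - 13*x**2*cos(3*x)/9 + 26*x*sin(3*x)/27 + 5*x*cos(3*x)/9 - 5*sin(3*x)/27 + 134*cos(3*x)/81 + C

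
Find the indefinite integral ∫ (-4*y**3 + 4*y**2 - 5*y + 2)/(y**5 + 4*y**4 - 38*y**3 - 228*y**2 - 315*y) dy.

Factor the denominator: y*(y - 7)*(y + 3)**2*(y + 5).
Partial-fraction decomposition: 209/(80*(y + 5)) - 554/(225*(y + 3)) + 161/(60*(y + 3)**2) - 403/(2800*(y - 7)) - 2/(315*y).
Integrate each term; A/(y−a) gives A·log|y−a|; A/(y−a)² gives −A/(y−a).

-2*log(y)/315 - 403*log(y - 7)/2800 - 554*log(y + 3)/225 + 209*log(y + 5)/80 - 161/(60*y + 180) + C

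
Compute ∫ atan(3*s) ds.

Use integration by parts with u = arctan(3*s), dv = ds.
Then du = 3/(9*s**2 + 1) ds.

s*atan(3*s) - log(9*s**2 + 1)/6 + C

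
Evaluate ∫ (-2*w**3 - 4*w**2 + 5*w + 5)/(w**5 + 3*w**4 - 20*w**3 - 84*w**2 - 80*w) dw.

-log(w)/16 - 64*log(w - 5)/441 - 13*log(w + 2)/98 + 49*log(w + 4)/144 + 5/(28*w + 56) + C

Factor the denominator: w*(w - 5)*(w + 2)**2*(w + 4).
Partial-fraction decomposition: 49/(144*(w + 4)) - 13/(98*(w + 2)) - 5/(28*(w + 2)**2) - 64/(441*(w - 5)) - 1/(16*w).
Integrate each term; A/(w−a) gives A·log|w−a|; A/(w−a)² gives −A/(w−a).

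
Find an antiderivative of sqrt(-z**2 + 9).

Substitute z = 3·sin(θ), so dz = 3·cos(θ) dθ and the radical becomes sqrt(-z**2 + 9) = 3·cos(θ) by the Pythagorean identity.
Integrate the resulting trig expression in θ, then back-substitute θ = asin(z/3), sin(θ) = z/3, cos(θ) = sqrt(-z**2 + 9)/3 (absorbing any constant into C).

z*sqrt(-z**2 + 9)/2 + 9*asin(z/3)/2 + C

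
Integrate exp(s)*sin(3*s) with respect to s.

exp(s)*sin(3*s)/10 - 3*exp(s)*cos(3*s)/10 + C

Let I denote the integral. Integrate by parts with u = sin(3*s), dv = exp(s) ds, so v = exp(s): I = exp(s)*sin(3*s) − 3·∫ exp(s)*cos(3*s) ds.
Apply parts again with u = cos(3*s), dv = exp(s) ds: ∫ exp(s)*cos(3*s) ds = exp(s)*cos(3*s) + 3·I. Substituting back brings back I: I = exp(s)*sin(3*s) - 3*exp(s)*cos(3*s) − 9·I.
Solving for I: (1 + 9)·I equals the remaining terms, so I = (1/10)·(exp(s)*sin(3*s) - 3*exp(s)*cos(3*s)).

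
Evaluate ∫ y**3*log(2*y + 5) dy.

Use integration by parts with u = log(2*y + 5), dv = y**3 dy.
Then du = 2/(2*y + 5) dy and v = y**4/4.

y**4*log(2*y + 5)/4 - y**4/16 + 5*y**3/24 - 25*y**2/32 + 125*y/32 - 625*log(2*y + 5)/64 + C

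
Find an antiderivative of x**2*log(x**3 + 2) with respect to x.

Let u = x**3 + 2, so du = (3*x**2) dx.
The integral becomes (1/3)·∫ log(u) du; integrate by parts with u′=log(u), dv′=du.

x**3*log(x**3 + 2)/3 - x**3/3 + 2*log(x**3 + 2)/3 + C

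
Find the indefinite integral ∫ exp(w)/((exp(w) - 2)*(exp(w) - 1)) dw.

Let u = e^w, du = e^w dw.
The integral becomes ∫ du/((u-2)(u-1)); decompose into partial fractions.

log(exp(w) - 2) - log(exp(w) - 1) + C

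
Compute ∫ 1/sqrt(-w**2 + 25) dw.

asin(w/5) + C

Substitute w = 5·sin(θ), so dw = 5·cos(θ) dθ and the radical becomes sqrt(-w**2 + 25) = 5·cos(θ) by the Pythagorean identity.
Integrate the resulting trig expression in θ, then back-substitute θ = asin(w/5), sin(θ) = w/5, cos(θ) = sqrt(-w**2 + 25)/5 (absorbing any constant into C).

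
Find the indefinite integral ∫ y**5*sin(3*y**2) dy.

Let u = y², du = 2y dy; rewrite as (1/2)∫ u^2·sin(3u) du.
Now integrate by parts 2 times.

-y**4*cos(3*y**2)/6 + y**2*sin(3*y**2)/9 + cos(3*y**2)/27 + C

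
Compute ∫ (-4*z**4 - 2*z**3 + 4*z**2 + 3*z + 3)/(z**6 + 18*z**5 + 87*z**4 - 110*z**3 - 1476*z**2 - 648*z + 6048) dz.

-11*log(z - 3)/189 + 55*log(z - 2)/3456 - 841*log(z + 4)/504 - 105959*log(z + 6)/3456 + 874*log(z + 7)/27 - 1541/(48*z + 288) + C

Factor the denominator: (z - 3)*(z - 2)*(z + 4)*(z + 6)**2*(z + 7).
Partial-fraction decomposition: 874/(27*(z + 7)) - 105959/(3456*(z + 6)) + 1541/(48*(z + 6)**2) - 841/(504*(z + 4)) + 55/(3456*(z - 2)) - 11/(189*(z - 3)).
Integrate each term; A/(z−a) gives A·log|z−a|; A/(z−a)² gives −A/(z−a).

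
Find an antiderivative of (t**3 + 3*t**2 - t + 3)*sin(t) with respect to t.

Use integration by parts with u = t**3 + 3*t**2 - t + 3, dv = sin(t) dt, so v = -cos(t).
Apply parts 3 times (tabular method): alternate signs, differentiate u down to 0, integrate dv up.

-t**3*cos(t) + 3*t**2*sin(t) - 3*t**2*cos(t) + 6*t*sin(t) + 7*t*cos(t) - 7*sin(t) + 3*cos(t) + C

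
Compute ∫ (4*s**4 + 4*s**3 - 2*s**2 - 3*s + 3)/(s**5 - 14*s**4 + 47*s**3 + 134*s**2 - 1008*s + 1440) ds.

1987*log(s - 6)/20 - 1469*log(s - 5)/9 + 1239*log(s - 4)/16 - 68*log(s - 3)/7 + 751*log(s + 4)/5040 + C

Factor the denominator: (s - 6)*(s - 5)*(s - 4)*(s - 3)*(s + 4).
Partial-fraction decomposition: 751/(5040*(s + 4)) - 68/(7*(s - 3)) + 1239/(16*(s - 4)) - 1469/(9*(s - 5)) + 1987/(20*(s - 6)).
Integrate each term: A/(s−a) contributes A·log|s−a|.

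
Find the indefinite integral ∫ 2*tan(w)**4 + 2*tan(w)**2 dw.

Let u = tan(w), so du = (tan(w)**2 + 1) dw.
Rewriting, the integral becomes 2·∫ u^2 du = 2·u^3/3.
Substituting back, u = tan(w).

2*tan(w)**3/3 + C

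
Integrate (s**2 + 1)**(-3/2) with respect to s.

Substitute s = tan(θ), so ds = sec(θ)^2 dθ and the radical becomes sqrt(s**2 + 1) = sec(θ) by the Pythagorean identity.
Integrate the resulting trig expression in θ, then back-substitute tan(θ) = s, sec(θ) = sqrt(s**2 + 1) (absorbing any constant into C).

s/sqrt(s**2 + 1) + C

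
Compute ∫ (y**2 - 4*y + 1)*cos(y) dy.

Use integration by parts with u = y**2 - 4*y + 1, dv = cos(y) dy, so v = sin(y).
Apply parts 2 times (tabular method): alternate signs, differentiate u down to 0, integrate dv up.

y**2*sin(y) - 4*y*sin(y) + 2*y*cos(y) - sin(y) - 4*cos(y) + C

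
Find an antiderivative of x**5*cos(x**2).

Let u = x², du = 2x dx; rewrite as (1/2)∫ u^2·cos(1u) du.
Now integrate by parts 2 times.

x**4*sin(x**2)/2 + x**2*cos(x**2) - sin(x**2) + C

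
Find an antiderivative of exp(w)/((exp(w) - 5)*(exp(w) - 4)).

log(exp(w) - 5) - log(exp(w) - 4) + C

Let u = e^w, du = e^w dw.
The integral becomes ∫ du/((u-4)(u-5)); decompose into partial fractions.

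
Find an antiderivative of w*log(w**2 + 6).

w**2*log(w**2 + 6)/2 - w**2/2 + 3*log(w**2 + 6) + C

Let u = w**2 + 6, so du = (2*w) dw.
The integral becomes (1/2)·∫ log(u) du; integrate by parts with u′=log(u), dv′=du.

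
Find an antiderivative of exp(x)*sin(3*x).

exp(x)*sin(3*x)/10 - 3*exp(x)*cos(3*x)/10 + C

Let I denote the integral. Integrate by parts with u = sin(3*x), dv = exp(x) dx, so v = exp(x): I = exp(x)*sin(3*x) − 3·∫ exp(x)*cos(3*x) dx.
Apply parts again with u = cos(3*x), dv = exp(x) dx: ∫ exp(x)*cos(3*x) dx = exp(x)*cos(3*x) + 3·I. Substituting back brings back I: I = exp(x)*sin(3*x) - 3*exp(x)*cos(3*x) − 9·I.
Solving for I: (1 + 9)·I equals the remaining terms, so I = (1/10)·(exp(x)*sin(3*x) - 3*exp(x)*cos(3*x)).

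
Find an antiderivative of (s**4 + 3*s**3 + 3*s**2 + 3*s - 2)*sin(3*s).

-s**4*cos(3*s)/3 + 4*s**3*sin(3*s)/9 - s**3*cos(3*s) + s**2*sin(3*s) - 5*s**2*cos(3*s)/9 + 10*s*sin(3*s)/27 - s*cos(3*s)/3 + sin(3*s)/9 + 64*cos(3*s)/81 + C

Use integration by parts with u = s**4 + 3*s**3 + 3*s**2 + 3*s - 2, dv = sin(3*s) ds, so v = -cos(3*s)/3.
Apply parts 4 times (tabular method): alternate signs, differentiate u down to 0, integrate dv up.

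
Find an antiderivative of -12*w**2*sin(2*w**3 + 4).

2*cos(2*w**3 + 4) + C

Let u = 2*w**3 + 4, so du = (6*w**2) dw.
Rewriting, the integral becomes -2·∫ sin(u) du = -2·-cos(u).
Substituting back, u = 2*w**3 + 4.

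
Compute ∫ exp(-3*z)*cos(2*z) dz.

2*exp(-3*z)*sin(2*z)/13 - 3*exp(-3*z)*cos(2*z)/13 + C

Let I denote the integral. Integrate by parts with u = cos(2*z), dv = exp(-3*z) dz, so v = -exp(-3*z)/3: I = -exp(-3*z)*cos(2*z)/3 − (2/3)·∫ exp(-3*z)*sin(2*z) dz.
Apply parts again with u = sin(2*z), dv = exp(-3*z) dz: ∫ exp(-3*z)*sin(2*z) dz = -exp(-3*z)*sin(2*z)/3 + (2/3)·I. Substituting back brings back I: I = 2*exp(-3*z)*sin(2*z)/9 - exp(-3*z)*cos(2*z)/3 − (4/9)·I.
Solving for I: (1 + 4/9)·I equals the remaining terms, so I = (9/13)·(2*exp(-3*z)*sin(2*z)/9 - exp(-3*z)*cos(2*z)/3).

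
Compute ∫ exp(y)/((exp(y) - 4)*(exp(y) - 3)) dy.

Let u = e^y, du = e^y dy.
The integral becomes ∫ du/((u-4)(u-3)); decompose into partial fractions.

log(exp(y) - 4) - log(exp(y) - 3) + C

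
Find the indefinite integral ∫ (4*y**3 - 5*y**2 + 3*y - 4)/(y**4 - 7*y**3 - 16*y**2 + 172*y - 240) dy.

Factor the denominator: (y - 6)*(y - 4)*(y - 2)*(y + 5).
Partial-fraction decomposition: 92/(99*(y + 5)) + 1/(4*(y - 2)) - 46/(9*(y - 4)) + 349/(44*(y - 6)).
Integrate each term: A/(y−a) contributes A·log|y−a|.

349*log(y - 6)/44 - 46*log(y - 4)/9 + log(y - 2)/4 + 92*log(y + 5)/99 + C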